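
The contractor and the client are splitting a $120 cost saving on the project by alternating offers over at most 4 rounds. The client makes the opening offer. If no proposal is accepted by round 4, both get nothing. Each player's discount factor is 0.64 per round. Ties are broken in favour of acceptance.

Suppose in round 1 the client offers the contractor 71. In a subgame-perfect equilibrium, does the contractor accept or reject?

Round 4 (the contractor proposes): the client will accept anything ≥ 0, so the contractor offers 0 and keeps 120.
Round 3 (the client proposes): the contractor can get 120 next round, worth 0.64 × 120 = 76.8 now; the client offers that and keeps 43.2.
Round 2 (the contractor proposes): the client can get 43.2 next round, worth 0.64 × 43.2 = 27.648 now. The contractor offers 27.648 and keeps 120 − 27.648 = 92.352.
So by rejecting in round 1, the contractor gets 92.352 next round, worth 0.64 × 92.352 = 59.10528 now.
Offer 71 ≥ 59.10528, so the contractor accepts.

Accept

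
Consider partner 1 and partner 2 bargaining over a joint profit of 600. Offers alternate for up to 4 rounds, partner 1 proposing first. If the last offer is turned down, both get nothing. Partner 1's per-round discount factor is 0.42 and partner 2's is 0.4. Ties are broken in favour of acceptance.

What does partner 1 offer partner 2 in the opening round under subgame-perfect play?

179.52

Round 4 (partner 2 proposes): rejection yields 0 for partner 1; partner 2 offers 0 and keeps 600.
Round 3 (partner 1 proposes): partner 2 can get 600 next round, worth 0.4 × 600 = 240 now; partner 1 offers that and keeps 360.
Round 2 (partner 2 proposes): partner 1 can get 360 next round, worth 0.42 × 360 = 151.2 now; partner 2 offers that and keeps 448.8.
Round 1 (partner 1 proposes): partner 2 can get 448.8 next round, worth 0.4 × 448.8 = 179.52 now; partner 1 offers that and keeps 420.48.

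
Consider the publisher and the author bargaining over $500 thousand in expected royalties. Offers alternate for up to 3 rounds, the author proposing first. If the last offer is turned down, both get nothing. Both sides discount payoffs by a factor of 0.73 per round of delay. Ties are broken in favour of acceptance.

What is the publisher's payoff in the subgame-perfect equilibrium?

98.55

Round 3 (the author proposes): rejection yields 0 for the publisher; the author offers 0 and keeps 500.
Round 2 (the publisher proposes): the author can get 500 next round, worth 0.73 × 500 = 365 now; the publisher offers that and keeps 135.
Round 1 (the author proposes): the publisher can get 135 next round, worth 0.73 × 135 = 98.55 now. The author offers 98.55 and keeps 500 − 98.55 = 401.45.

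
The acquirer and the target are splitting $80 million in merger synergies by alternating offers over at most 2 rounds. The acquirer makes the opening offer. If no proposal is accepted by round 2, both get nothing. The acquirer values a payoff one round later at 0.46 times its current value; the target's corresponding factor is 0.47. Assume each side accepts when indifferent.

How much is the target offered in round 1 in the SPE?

37.6

Round 2 (the target proposes): the acquirer will accept anything ≥ 0, so the target offers 0 and keeps 80.
Round 1 (the acquirer proposes): the target can get 80 next round, worth 0.47 × 80 = 37.6 now. The acquirer offers 37.6 and keeps 80 − 37.6 = 42.4.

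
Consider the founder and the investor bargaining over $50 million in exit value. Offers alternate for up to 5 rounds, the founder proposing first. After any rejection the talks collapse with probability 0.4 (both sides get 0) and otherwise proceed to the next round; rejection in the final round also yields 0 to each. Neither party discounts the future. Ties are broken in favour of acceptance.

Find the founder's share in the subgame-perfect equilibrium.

33.68

By backward induction:
Round 5 (the founder proposes): the investor will accept anything ≥ 0, so the founder offers 0 and keeps 50.
Round 4 (the investor proposes): rejecting gives the founder an expected 0.6 × 50 = 30, so the investor offers 30, keeping 20.
Round 3 (the founder proposes): rejecting gives the investor an expected 0.6 × 20 = 12. The founder offers 12 and keeps 50 − 12 = 38.
Round 2 (the investor proposes): rejecting gives the founder an expected 0.6 × 38 = 22.8; the investor offers that and keeps 27.2.
Round 1 (the founder proposes): rejecting gives the investor an expected 0.6 × 27.2 = 16.32; the founder offers that and keeps 33.68.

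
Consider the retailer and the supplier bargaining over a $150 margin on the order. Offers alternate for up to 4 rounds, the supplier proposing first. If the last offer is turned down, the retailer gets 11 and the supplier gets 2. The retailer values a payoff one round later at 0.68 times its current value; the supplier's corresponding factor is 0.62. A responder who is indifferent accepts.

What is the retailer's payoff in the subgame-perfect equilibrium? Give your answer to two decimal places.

By backward induction:
Round 4 (the retailer proposes): the supplier gets 2 if talks fail, so the retailer offers 2 and keeps 148.
Round 3 (the supplier proposes): the retailer can get 148 next round, worth 0.68 × 148 = 100.64 now; the supplier offers that and keeps 49.36.
Round 2 (the retailer proposes): the supplier can get 49.36 next round, worth 0.62 × 49.36 = 30.6032 now. The retailer offers 30.6032 and keeps 150 − 30.6032 = 119.3968.
Round 1 (the supplier proposes): the retailer can get 119.3968 next round, worth 0.68 × 119.3968 = 81.189824 now; the supplier offers that and keeps 68.810176.

81.19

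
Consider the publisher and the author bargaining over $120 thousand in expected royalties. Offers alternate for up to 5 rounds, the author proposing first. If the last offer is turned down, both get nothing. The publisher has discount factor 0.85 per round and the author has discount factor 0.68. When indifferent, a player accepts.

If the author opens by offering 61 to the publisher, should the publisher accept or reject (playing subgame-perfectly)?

Work out the publisher's continuation value if the offer is rejected.
Round 5 (the author proposes): rejection yields 0 for the publisher; the author offers 0 and keeps 120.
Round 4 (the publisher proposes): the author can get 120 next round, worth 0.68 × 120 = 81.6 now. The publisher offers 81.6 and keeps 120 − 81.6 = 38.4.
Round 3 (the author proposes): the publisher can get 38.4 next round, worth 0.85 × 38.4 = 32.64 now; the author offers that and keeps 87.36.
Round 2 (the publisher proposes): the author can get 87.36 next round, worth 0.68 × 87.36 = 59.4048 now; the publisher offers that and keeps 60.5952.
So by rejecting in round 1, the publisher gets 60.5952 next round, worth 0.85 × 60.5952 = 51.50592 now.
Offer 61 ≥ 51.50592, so the publisher accepts.

Accept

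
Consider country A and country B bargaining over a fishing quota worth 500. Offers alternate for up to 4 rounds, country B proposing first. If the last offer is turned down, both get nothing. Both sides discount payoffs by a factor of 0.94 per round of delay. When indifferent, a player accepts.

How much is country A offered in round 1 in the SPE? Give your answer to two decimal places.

By backward induction:
Round 4 (country A proposes): country B will accept anything ≥ 0, so country A offers 0 and keeps 500.
Round 3 (country B proposes): country A can get 500 next round, worth 0.94 × 500 = 470 now, so country B offers 470, keeping 30.
Round 2 (country A proposes): country B can get 30 next round, worth 0.94 × 30 = 28.2 now. Country A offers 28.2 and keeps 500 − 28.2 = 471.8.
Round 1 (country B proposes): country A can get 471.8 next round, worth 0.94 × 471.8 = 443.492 now; country B offers that and keeps 56.508.

443.49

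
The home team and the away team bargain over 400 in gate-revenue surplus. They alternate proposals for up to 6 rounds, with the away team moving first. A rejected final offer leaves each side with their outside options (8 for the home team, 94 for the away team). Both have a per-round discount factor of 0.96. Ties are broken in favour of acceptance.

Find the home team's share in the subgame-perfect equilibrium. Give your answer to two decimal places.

Round 6 (the home team proposes): the away team gets 94 if talks fail, so the home team offers 94 and keeps 306.
Round 5 (the away team proposes): the home team can get 306 next round, worth 0.96 × 306 = 293.76 now; the away team offers that and keeps 106.24.
Round 4 (the home team proposes): the away team can get 106.24 next round, worth 0.96 × 106.24 = 101.9904 now; the home team offers that and keeps 298.0096.
Round 3 (the away team proposes): the home team can get 298.0096 next round, worth 0.96 × 298.0096 = 286.089216 now; the away team offers that and keeps 113.910784.
Round 2 (the home team proposes): the away team can get 113.910784 next round, worth 0.96 × 113.910784 = 109.35435264 now; the home team offers that and keeps 290.64564736.
Round 1 (the away team proposes): the home team can get 290.64564736 next round, worth 0.96 × 290.64564736 = 279.0198214656 now. The away team offers 279.0198214656 and keeps 400 − 279.0198214656 = 120.9801785344.

279.02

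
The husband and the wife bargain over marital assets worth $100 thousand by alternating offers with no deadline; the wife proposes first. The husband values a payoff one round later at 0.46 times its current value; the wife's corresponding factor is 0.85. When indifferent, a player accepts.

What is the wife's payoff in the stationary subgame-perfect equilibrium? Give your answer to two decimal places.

Let x be the wife's share when the wife proposes and y be the husband's share when the husband proposes.
The husband accepts iff offered ≥ 0.46·y, so x = 100 − 0.46y. Symmetrically y = 100 − 0.85x.
Substituting: x = 100 − 0.46(100 − 0.85x), giving x(1 − 0.85·0.46) = 100(1 − 0.46).
So x = 100 × 0.54 / 0.609 ≈ 88.6700, and the husband receives 100 − x ≈ 11.3300.

88.67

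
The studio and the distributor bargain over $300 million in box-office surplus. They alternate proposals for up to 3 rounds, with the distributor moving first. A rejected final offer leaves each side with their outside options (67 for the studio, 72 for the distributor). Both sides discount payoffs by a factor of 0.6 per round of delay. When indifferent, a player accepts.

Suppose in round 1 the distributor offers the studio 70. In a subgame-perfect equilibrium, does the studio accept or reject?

Reject

Round 3 (the distributor proposes): the studio gets 67 if talks fail, so the distributor offers 67 and keeps 233.
Round 2 (the studio proposes): the distributor can get 233 next round, worth 0.6 × 233 = 139.8 now. The studio offers 139.8 and keeps 300 − 139.8 = 160.2.
So by rejecting in round 1, the studio gets 160.2 next round, worth 0.6 × 160.2 = 96.12 now.
Offer 70 < 96.12, so the studio rejects.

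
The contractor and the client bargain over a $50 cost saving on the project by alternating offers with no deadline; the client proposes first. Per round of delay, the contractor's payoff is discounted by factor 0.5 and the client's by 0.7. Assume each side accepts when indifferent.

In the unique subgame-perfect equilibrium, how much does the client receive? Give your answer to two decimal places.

In a stationary SPE each proposer offers the other exactly their discounted continuation value.
If the client keeps x when proposing and the contractor keeps y when proposing, then x = 50 − 0.5y and y = 50 − 0.7x.
Solving: x = 50(1 − 0.5) / (1 − 0.7·0.5) = 25 / 0.65 ≈ 38.4615.
The contractor gets 50 − 38.4615 ≈ 11.5385.

38.46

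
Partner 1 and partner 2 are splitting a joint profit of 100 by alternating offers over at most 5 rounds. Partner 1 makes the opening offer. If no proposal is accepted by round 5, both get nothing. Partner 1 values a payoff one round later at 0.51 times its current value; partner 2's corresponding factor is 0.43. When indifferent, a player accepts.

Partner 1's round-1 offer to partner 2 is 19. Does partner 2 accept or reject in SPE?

Work out partner 2's continuation value if the offer is rejected.
Round 5 (partner 1 proposes): rejection yields 0 for partner 2; partner 1 offers 0 and keeps 100.
Round 4 (partner 2 proposes): partner 1 can get 100 next round, worth 0.51 × 100 = 51 now, so partner 2 offers 51, keeping 49.
Round 3 (partner 1 proposes): partner 2 can get 49 next round, worth 0.43 × 49 = 21.07 now; partner 1 offers that and keeps 78.93.
Round 2 (partner 2 proposes): partner 1 can get 78.93 next round, worth 0.51 × 78.93 = 40.2543 now. Partner 2 offers 40.2543 and keeps 100 − 40.2543 = 59.7457.
So by rejecting in round 1, partner 2 gets 59.7457 next round, worth 0.43 × 59.7457 = 25.690651 now.
Offer 19 < 25.690651, so partner 2 rejects.

Reject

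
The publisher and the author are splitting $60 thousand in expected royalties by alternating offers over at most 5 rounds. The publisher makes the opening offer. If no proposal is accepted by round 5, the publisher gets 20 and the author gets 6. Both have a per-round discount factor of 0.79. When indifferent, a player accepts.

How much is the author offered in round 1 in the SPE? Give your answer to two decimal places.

18.50

Round 5 (the publisher proposes): the author gets 6 if talks fail, so the publisher offers 6 and keeps 54.
Round 4 (the author proposes): the publisher can get 54 next round, worth 0.79 × 54 = 42.66 now. The author offers 42.66 and keeps 60 − 42.66 = 17.34.
Round 3 (the publisher proposes): the author can get 17.34 next round, worth 0.79 × 17.34 = 13.6986 now; the publisher offers that and keeps 46.3014.
Round 2 (the author proposes): the publisher can get 46.3014 next round, worth 0.79 × 46.3014 = 36.578106 now. The author offers 36.578106 and keeps 60 − 36.578106 = 23.421894.
Round 1 (the publisher proposes): the author can get 23.421894 next round, worth 0.79 × 23.421894 = 18.50329626 now. The publisher offers 18.50329626 and keeps 60 − 18.50329626 = 41.49670374.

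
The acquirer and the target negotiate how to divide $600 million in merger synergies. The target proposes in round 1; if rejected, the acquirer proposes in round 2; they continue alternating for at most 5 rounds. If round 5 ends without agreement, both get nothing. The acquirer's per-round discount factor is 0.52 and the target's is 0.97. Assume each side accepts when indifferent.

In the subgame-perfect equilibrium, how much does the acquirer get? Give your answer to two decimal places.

Round 5 (the target proposes): rejection yields 0 for the acquirer; the target offers 0 and keeps 600.
Round 4 (the acquirer proposes): the target can get 600 next round, worth 0.97 × 600 = 582 now; the acquirer offers that and keeps 18.
Round 3 (the target proposes): the acquirer can get 18 next round, worth 0.52 × 18 = 9.36 now, so the target offers 9.36, keeping 590.64.
Round 2 (the acquirer proposes): the target can get 590.64 next round, worth 0.97 × 590.64 = 572.9208 now; the acquirer offers that and keeps 27.0792.
Round 1 (the target proposes): the acquirer can get 27.0792 next round, worth 0.52 × 27.0792 = 14.081184 now. The target offers 14.081184 and keeps 600 − 14.081184 = 585.918816.

14.08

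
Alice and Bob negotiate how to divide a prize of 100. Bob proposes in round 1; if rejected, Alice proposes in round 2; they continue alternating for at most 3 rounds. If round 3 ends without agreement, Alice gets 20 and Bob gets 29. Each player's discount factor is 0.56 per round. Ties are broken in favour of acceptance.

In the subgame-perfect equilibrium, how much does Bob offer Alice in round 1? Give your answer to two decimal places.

30.91

Round 3 (Bob proposes): Alice gets 20 if talks fail, so Bob offers 20 and keeps 80.
Round 2 (Alice proposes): Bob can get 80 next round, worth 0.56 × 80 = 44.8 now. Alice offers 44.8 and keeps 100 − 44.8 = 55.2.
Round 1 (Bob proposes): Alice can get 55.2 next round, worth 0.56 × 55.2 = 30.912 now. Bob offers 30.912 and keeps 100 − 30.912 = 69.088.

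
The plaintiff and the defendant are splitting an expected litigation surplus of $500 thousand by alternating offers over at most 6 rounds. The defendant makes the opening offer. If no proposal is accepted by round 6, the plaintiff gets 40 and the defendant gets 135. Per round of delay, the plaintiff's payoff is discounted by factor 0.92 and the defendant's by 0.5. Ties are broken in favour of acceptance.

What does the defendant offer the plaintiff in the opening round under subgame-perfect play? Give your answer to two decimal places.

Round 6 (the plaintiff proposes): the defendant gets 135 if talks fail, so the plaintiff offers 135 and keeps 365.
Round 5 (the defendant proposes): the plaintiff can get 365 next round, worth 0.92 × 365 = 335.8 now, so the defendant offers 335.8, keeping 164.2.
Round 4 (the plaintiff proposes): the defendant can get 164.2 next round, worth 0.5 × 164.2 = 82.1 now; the plaintiff offers that and keeps 417.9.
Round 3 (the defendant proposes): the plaintiff can get 417.9 next round, worth 0.92 × 417.9 = 384.468 now; the defendant offers that and keeps 115.532.
Round 2 (the plaintiff proposes): the defendant can get 115.532 next round, worth 0.5 × 115.532 = 57.766 now, so the plaintiff offers 57.766, keeping 442.234.
Round 1 (the defendant proposes): the plaintiff can get 442.234 next round, worth 0.92 × 442.234 = 406.85528 now, so the defendant offers 406.85528, keeping 93.14472.

406.86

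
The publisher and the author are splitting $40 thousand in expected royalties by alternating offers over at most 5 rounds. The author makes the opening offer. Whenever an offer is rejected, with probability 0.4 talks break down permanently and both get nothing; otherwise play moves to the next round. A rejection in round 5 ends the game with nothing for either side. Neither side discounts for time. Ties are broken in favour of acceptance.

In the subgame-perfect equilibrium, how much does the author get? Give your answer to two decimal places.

26.94

Round 5 (the author proposes): rejection yields 0 for the publisher; the author offers 0 and keeps 40.
Round 4 (the publisher proposes): rejecting gives the author an expected 0.6 × 40 = 24, so the publisher offers 24, keeping 16.
Round 3 (the author proposes): rejecting gives the publisher an expected 0.6 × 16 = 9.6; the author offers that and keeps 30.4.
Round 2 (the publisher proposes): rejecting gives the author an expected 0.6 × 30.4 = 18.24, so the publisher offers 18.24, keeping 21.76.
Round 1 (the author proposes): rejecting gives the publisher an expected 0.6 × 21.76 = 13.056. The author offers 13.056 and keeps 40 − 13.056 = 26.944.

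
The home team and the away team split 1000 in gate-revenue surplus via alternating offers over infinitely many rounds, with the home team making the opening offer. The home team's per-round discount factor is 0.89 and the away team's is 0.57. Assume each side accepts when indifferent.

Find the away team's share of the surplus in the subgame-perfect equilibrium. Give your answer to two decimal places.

127.26

Let x be the home team's share when the home team proposes and y be the away team's share when the away team proposes.
The away team accepts iff offered ≥ 0.57·y, so x = 1000 − 0.57y. Symmetrically y = 1000 − 0.89x.
Substituting: x = 1000 − 0.57(1000 − 0.89x), giving x(1 − 0.89·0.57) = 1000(1 − 0.57).
So x = 1000 × 0.43 / 0.4927 ≈ 872.7420, and the away team receives 1000 − x ≈ 127.2580.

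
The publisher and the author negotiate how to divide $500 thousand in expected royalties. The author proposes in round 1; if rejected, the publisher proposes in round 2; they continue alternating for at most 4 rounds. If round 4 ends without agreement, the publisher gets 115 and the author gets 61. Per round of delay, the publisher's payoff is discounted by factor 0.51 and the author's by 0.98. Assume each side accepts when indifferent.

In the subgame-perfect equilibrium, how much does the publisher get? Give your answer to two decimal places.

Round 4 (the publisher proposes): the author gets 61 if talks fail, so the publisher offers 61 and keeps 439.
Round 3 (the author proposes): the publisher can get 439 next round, worth 0.51 × 439 = 223.89 now. The author offers 223.89 and keeps 500 − 223.89 = 276.11.
Round 2 (the publisher proposes): the author can get 276.11 next round, worth 0.98 × 276.11 = 270.5878 now; the publisher offers that and keeps 229.4122.
Round 1 (the author proposes): the publisher can get 229.4122 next round, worth 0.51 × 229.4122 = 117.000222 now; the author offers that and keeps 382.999778.

117.00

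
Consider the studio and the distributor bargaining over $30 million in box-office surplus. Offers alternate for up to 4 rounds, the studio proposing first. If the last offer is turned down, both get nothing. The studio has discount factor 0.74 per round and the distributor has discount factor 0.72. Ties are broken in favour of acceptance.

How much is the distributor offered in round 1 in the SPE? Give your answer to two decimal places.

17.12

Round 4 (the distributor proposes): rejection yields 0 for the studio; the distributor offers 0 and keeps 30.
Round 3 (the studio proposes): the distributor can get 30 next round, worth 0.72 × 30 = 21.6 now; the studio offers that and keeps 8.4.
Round 2 (the distributor proposes): the studio can get 8.4 next round, worth 0.74 × 8.4 = 6.216 now. The distributor offers 6.216 and keeps 30 − 6.216 = 23.784.
Round 1 (the studio proposes): the distributor can get 23.784 next round, worth 0.72 × 23.784 = 17.12448 now. The studio offers 17.12448 and keeps 30 − 17.12448 = 12.87552.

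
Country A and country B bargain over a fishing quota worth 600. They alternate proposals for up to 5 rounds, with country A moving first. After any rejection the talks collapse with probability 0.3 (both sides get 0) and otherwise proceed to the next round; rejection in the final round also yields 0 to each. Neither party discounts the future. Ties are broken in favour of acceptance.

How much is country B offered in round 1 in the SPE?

By backward induction:
Round 5 (country A proposes): rejection yields 0 for country B; country A offers 0 and keeps 600.
Round 4 (country B proposes): rejecting gives country A an expected 0.7 × 600 = 420. Country B offers 420 and keeps 600 − 420 = 180.
Round 3 (country A proposes): rejecting gives country B an expected 0.7 × 180 = 126; country A offers that and keeps 474.
Round 2 (country B proposes): rejecting gives country A an expected 0.7 × 474 = 331.8, so country B offers 331.8, keeping 268.2.
Round 1 (country A proposes): rejecting gives country B an expected 0.7 × 268.2 = 187.74; country A offers that and keeps 412.26.

187.74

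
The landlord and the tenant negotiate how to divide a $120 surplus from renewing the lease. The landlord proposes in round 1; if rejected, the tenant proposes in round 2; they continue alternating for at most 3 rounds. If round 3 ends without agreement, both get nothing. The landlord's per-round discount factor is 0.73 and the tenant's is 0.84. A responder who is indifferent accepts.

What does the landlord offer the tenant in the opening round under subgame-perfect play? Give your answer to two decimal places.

Round 3 (the landlord proposes): the tenant will accept anything ≥ 0, so the landlord offers 0 and keeps 120.
Round 2 (the tenant proposes): the landlord can get 120 next round, worth 0.73 × 120 = 87.6 now. The tenant offers 87.6 and keeps 120 − 87.6 = 32.4.
Round 1 (the landlord proposes): the tenant can get 32.4 next round, worth 0.84 × 32.4 = 27.216 now, so the landlord offers 27.216, keeping 92.784.

27.22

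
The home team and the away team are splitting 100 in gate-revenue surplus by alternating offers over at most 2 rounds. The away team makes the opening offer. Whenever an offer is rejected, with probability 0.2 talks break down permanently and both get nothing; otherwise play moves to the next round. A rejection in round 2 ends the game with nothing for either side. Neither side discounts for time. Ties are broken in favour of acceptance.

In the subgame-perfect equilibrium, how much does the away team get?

20

Round 2 (the home team proposes): rejection yields 0 for the away team; the home team offers 0 and keeps 100.
Round 1 (the away team proposes): rejecting gives the home team an expected 0.8 × 100 = 80, so the away team offers 80, keeping 20.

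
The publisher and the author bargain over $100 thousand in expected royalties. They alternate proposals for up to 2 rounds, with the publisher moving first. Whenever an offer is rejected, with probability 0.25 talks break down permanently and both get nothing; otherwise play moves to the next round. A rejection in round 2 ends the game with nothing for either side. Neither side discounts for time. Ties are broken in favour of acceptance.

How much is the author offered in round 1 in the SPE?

Round 2 (the author proposes): rejection yields 0 for the publisher; the author offers 0 and keeps 100.
Round 1 (the publisher proposes): rejecting gives the author an expected 0.75 × 100 = 75. The publisher offers 75 and keeps 100 − 75 = 25.

75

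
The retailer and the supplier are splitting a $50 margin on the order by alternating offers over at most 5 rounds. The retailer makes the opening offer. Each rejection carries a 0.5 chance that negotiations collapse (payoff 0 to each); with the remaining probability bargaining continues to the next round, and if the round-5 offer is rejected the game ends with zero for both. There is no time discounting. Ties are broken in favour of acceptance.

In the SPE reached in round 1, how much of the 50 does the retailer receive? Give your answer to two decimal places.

34.38

Round 5 (the retailer proposes): the supplier will accept anything ≥ 0, so the retailer offers 0 and keeps 50.
Round 4 (the supplier proposes): rejecting gives the retailer an expected 0.5 × 50 = 25; the supplier offers that and keeps 25.
Round 3 (the retailer proposes): rejecting gives the supplier an expected 0.5 × 25 = 12.5. The retailer offers 12.5 and keeps 50 − 12.5 = 37.5.
Round 2 (the supplier proposes): rejecting gives the retailer an expected 0.5 × 37.5 = 18.75, so the supplier offers 18.75, keeping 31.25.
Round 1 (the retailer proposes): rejecting gives the supplier an expected 0.5 × 31.25 = 15.625, so the retailer offers 15.625, keeping 34.375.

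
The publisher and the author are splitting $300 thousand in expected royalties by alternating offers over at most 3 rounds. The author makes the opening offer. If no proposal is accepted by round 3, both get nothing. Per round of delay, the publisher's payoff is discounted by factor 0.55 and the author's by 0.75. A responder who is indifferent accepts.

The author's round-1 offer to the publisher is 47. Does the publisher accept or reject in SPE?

Accept

Work out the publisher's continuation value if the offer is rejected.
Round 3 (the author proposes): the publisher will accept anything ≥ 0, so the author offers 0 and keeps 300.
Round 2 (the publisher proposes): the author can get 300 next round, worth 0.75 × 300 = 225 now. The publisher offers 225 and keeps 300 − 225 = 75.
So by rejecting in round 1, the publisher gets 75 next round, worth 0.55 × 75 = 41.25 now.
Offer 47 ≥ 41.25, so the publisher accepts.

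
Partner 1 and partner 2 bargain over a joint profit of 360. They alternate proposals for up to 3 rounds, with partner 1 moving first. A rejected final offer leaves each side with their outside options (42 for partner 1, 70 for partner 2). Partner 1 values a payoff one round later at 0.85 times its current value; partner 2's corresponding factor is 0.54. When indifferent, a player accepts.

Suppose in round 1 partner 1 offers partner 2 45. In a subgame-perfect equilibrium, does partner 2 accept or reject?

Round 3 (partner 1 proposes): partner 2 gets 70 if talks fail, so partner 1 offers 70 and keeps 290.
Round 2 (partner 2 proposes): partner 1 can get 290 next round, worth 0.85 × 290 = 246.5 now. Partner 2 offers 246.5 and keeps 360 − 246.5 = 113.5.
So by rejecting in round 1, partner 2 gets 113.5 next round, worth 0.54 × 113.5 = 61.29 now.
Offer 45 < 61.29, so partner 2 rejects.

Reject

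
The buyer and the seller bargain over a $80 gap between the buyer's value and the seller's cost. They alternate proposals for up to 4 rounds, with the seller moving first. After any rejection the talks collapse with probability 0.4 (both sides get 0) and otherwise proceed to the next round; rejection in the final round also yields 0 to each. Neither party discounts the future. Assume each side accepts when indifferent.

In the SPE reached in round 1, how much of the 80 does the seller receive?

By backward induction:
Round 4 (the buyer proposes): rejection yields 0 for the seller; the buyer offers 0 and keeps 80.
Round 3 (the seller proposes): rejecting gives the buyer an expected 0.6 × 80 = 48; the seller offers that and keeps 32.
Round 2 (the buyer proposes): rejecting gives the seller an expected 0.6 × 32 = 19.2; the buyer offers that and keeps 60.8.
Round 1 (the seller proposes): rejecting gives the buyer an expected 0.6 × 60.8 = 36.48; the seller offers that and keeps 43.52.

43.52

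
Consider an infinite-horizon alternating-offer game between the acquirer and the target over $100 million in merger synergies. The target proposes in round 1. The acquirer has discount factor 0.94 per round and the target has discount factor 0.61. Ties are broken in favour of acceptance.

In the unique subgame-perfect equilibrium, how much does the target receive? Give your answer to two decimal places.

14.06

Let x be the target's share when the target proposes and y be the acquirer's share when the acquirer proposes.
The acquirer accepts iff offered ≥ 0.94·y, so x = 100 − 0.94y. Symmetrically y = 100 − 0.61x.
Substituting: x = 100 − 0.94(100 − 0.61x), giving x(1 − 0.61·0.94) = 100(1 − 0.94).
So x = 100 × 0.06 / 0.4266 ≈ 14.0647, and the acquirer receives 100 − x ≈ 85.9353.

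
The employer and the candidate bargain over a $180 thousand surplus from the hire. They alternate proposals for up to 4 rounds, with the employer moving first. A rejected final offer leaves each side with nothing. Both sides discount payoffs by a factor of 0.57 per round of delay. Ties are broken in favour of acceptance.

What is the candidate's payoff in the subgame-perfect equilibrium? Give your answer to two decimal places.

77.45

Round 4 (the candidate proposes): rejection yields 0 for the employer; the candidate offers 0 and keeps 180.
Round 3 (the employer proposes): the candidate can get 180 next round, worth 0.57 × 180 = 102.6 now; the employer offers that and keeps 77.4.
Round 2 (the candidate proposes): the employer can get 77.4 next round, worth 0.57 × 77.4 = 44.118 now. The candidate offers 44.118 and keeps 180 − 44.118 = 135.882.
Round 1 (the employer proposes): the candidate can get 135.882 next round, worth 0.57 × 135.882 = 77.45274 now, so the employer offers 77.45274, keeping 102.54726.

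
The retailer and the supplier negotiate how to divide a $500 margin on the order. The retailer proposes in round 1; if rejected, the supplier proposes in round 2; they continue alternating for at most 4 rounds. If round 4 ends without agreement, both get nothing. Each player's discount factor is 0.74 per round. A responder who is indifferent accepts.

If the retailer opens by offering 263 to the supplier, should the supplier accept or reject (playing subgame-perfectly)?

Work out the supplier's continuation value if the offer is rejected.
Round 4 (the supplier proposes): rejection yields 0 for the retailer; the supplier offers 0 and keeps 500.
Round 3 (the retailer proposes): the supplier can get 500 next round, worth 0.74 × 500 = 370 now. The retailer offers 370 and keeps 500 − 370 = 130.
Round 2 (the supplier proposes): the retailer can get 130 next round, worth 0.74 × 130 = 96.2 now, so the supplier offers 96.2, keeping 403.8.
So by rejecting in round 1, the supplier gets 403.8 next round, worth 0.74 × 403.8 = 298.812 now.
Offer 263 < 298.812, so the supplier rejects.

Reject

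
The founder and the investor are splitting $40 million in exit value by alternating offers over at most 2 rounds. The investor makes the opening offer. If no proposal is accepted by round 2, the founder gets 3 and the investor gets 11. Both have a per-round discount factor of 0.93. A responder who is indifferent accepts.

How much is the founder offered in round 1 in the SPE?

26.97

Work backward from the last round.
Round 2 (the founder proposes): the investor gets 11 if talks fail, so the founder offers 11 and keeps 29.
Round 1 (the investor proposes): the founder can get 29 next round, worth 0.93 × 29 = 26.97 now; the investor offers that and keeps 13.03.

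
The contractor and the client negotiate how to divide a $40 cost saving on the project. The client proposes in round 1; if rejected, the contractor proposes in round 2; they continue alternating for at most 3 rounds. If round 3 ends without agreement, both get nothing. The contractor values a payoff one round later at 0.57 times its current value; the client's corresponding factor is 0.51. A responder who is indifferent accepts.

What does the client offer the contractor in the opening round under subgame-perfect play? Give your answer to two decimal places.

Round 3 (the client proposes): rejection yields 0 for the contractor; the client offers 0 and keeps 40.
Round 2 (the contractor proposes): the client can get 40 next round, worth 0.51 × 40 = 20.4 now; the contractor offers that and keeps 19.6.
Round 1 (the client proposes): the contractor can get 19.6 next round, worth 0.57 × 19.6 = 11.172 now, so the client offers 11.172, keeping 28.828.

11.17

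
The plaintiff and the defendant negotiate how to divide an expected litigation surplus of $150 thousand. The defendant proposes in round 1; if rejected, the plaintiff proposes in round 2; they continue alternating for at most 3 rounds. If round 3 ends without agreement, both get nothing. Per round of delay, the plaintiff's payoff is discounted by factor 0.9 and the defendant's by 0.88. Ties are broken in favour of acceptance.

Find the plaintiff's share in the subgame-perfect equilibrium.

Round 3 (the defendant proposes): rejection yields 0 for the plaintiff; the defendant offers 0 and keeps 150.
Round 2 (the plaintiff proposes): the defendant can get 150 next round, worth 0.88 × 150 = 132 now; the plaintiff offers that and keeps 18.
Round 1 (the defendant proposes): the plaintiff can get 18 next round, worth 0.9 × 18 = 16.2 now. The defendant offers 16.2 and keeps 150 − 16.2 = 133.8.

16.2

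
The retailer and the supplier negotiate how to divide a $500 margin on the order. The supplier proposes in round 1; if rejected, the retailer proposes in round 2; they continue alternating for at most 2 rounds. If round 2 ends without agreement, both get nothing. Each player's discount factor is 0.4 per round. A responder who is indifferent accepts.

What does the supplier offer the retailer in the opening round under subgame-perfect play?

Round 2 (the retailer proposes): rejection yields 0 for the supplier; the retailer offers 0 and keeps 500.
Round 1 (the supplier proposes): the retailer can get 500 next round, worth 0.4 × 500 = 200 now. The supplier offers 200 and keeps 500 − 200 = 300.

200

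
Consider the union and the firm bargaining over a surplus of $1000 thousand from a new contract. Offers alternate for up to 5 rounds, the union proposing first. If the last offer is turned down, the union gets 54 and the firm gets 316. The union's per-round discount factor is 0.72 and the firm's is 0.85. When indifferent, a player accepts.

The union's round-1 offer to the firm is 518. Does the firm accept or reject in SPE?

Accept

Round 5 (the union proposes): the firm gets 316 if talks fail, so the union offers 316 and keeps 684.
Round 4 (the firm proposes): the union can get 684 next round, worth 0.72 × 684 = 492.48 now; the firm offers that and keeps 507.52.
Round 3 (the union proposes): the firm can get 507.52 next round, worth 0.85 × 507.52 = 431.392 now. The union offers 431.392 and keeps 1000 − 431.392 = 568.608.
Round 2 (the firm proposes): the union can get 568.608 next round, worth 0.72 × 568.608 = 409.39776 now. The firm offers 409.39776 and keeps 1000 − 409.39776 = 590.60224.
So by rejecting in round 1, the firm gets 590.60224 next round, worth 0.85 × 590.60224 = 502.011904 now.
Offer 518 ≥ 502.011904, so the firm accepts.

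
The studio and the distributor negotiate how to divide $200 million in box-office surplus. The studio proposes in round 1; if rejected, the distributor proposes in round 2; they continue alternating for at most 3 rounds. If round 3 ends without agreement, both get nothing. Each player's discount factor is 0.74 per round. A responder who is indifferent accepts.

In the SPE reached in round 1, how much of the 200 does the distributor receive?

Round 3 (the studio proposes): rejection yields 0 for the distributor; the studio offers 0 and keeps 200.
Round 2 (the distributor proposes): the studio can get 200 next round, worth 0.74 × 200 = 148 now, so the distributor offers 148, keeping 52.
Round 1 (the studio proposes): the distributor can get 52 next round, worth 0.74 × 52 = 38.48 now; the studio offers that and keeps 161.52.

38.48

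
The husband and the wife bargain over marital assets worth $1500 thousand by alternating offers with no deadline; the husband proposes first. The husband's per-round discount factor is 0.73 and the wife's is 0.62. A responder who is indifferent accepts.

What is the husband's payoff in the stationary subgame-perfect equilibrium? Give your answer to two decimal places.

1041.29

Let x be the husband's share when the husband proposes and y be the wife's share when the wife proposes.
The wife accepts iff offered ≥ 0.62·y, so x = 1500 − 0.62y. Symmetrically y = 1500 − 0.73x.
Substituting: x = 1500 − 0.62(1500 − 0.73x), giving x(1 − 0.73·0.62) = 1500(1 − 0.62).
So x = 1500 × 0.38 / 0.5474 ≈ 1041.2861, and the wife receives 1500 − x ≈ 458.7139.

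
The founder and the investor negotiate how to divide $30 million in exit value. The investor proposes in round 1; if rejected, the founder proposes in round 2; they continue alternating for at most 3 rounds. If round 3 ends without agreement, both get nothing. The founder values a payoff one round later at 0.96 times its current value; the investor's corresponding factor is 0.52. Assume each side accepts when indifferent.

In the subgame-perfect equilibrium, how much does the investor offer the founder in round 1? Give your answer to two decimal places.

Solve by backward induction from round 3.
Round 3 (the investor proposes): the founder will accept anything ≥ 0, so the investor offers 0 and keeps 30.
Round 2 (the founder proposes): the investor can get 30 next round, worth 0.52 × 30 = 15.6 now, so the founder offers 15.6, keeping 14.4.
Round 1 (the investor proposes): the founder can get 14.4 next round, worth 0.96 × 14.4 = 13.824 now, so the investor offers 13.824, keeping 16.176.

13.82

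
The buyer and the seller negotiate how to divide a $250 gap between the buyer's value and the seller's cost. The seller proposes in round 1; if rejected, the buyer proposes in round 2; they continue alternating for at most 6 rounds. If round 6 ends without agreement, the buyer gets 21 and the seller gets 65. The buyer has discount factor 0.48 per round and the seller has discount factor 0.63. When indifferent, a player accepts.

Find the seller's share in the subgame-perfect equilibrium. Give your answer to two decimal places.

184.05

Work backward from the last round.
Round 6 (the buyer proposes): the seller gets 65 if talks fail, so the buyer offers 65 and keeps 185.
Round 5 (the seller proposes): the buyer can get 185 next round, worth 0.48 × 185 = 88.8 now; the seller offers that and keeps 161.2.
Round 4 (the buyer proposes): the seller can get 161.2 next round, worth 0.63 × 161.2 = 101.556 now. The buyer offers 101.556 and keeps 250 − 101.556 = 148.444.
Round 3 (the seller proposes): the buyer can get 148.444 next round, worth 0.48 × 148.444 = 71.25312 now; the seller offers that and keeps 178.74688.
Round 2 (the buyer proposes): the seller can get 178.74688 next round, worth 0.63 × 178.74688 = 112.6105344 now; the buyer offers that and keeps 137.3894656.
Round 1 (the seller proposes): the buyer can get 137.3894656 next round, worth 0.48 × 137.3894656 = 65.946943488 now; the seller offers that and keeps 184.053056512.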